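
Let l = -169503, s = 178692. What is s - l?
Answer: 348195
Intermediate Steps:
s - l = 178692 - 1*(-169503) = 178692 + 169503 = 348195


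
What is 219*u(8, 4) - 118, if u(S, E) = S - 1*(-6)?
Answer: 2948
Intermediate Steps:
u(S, E) = 6 + S (u(S, E) = S + 6 = 6 + S)
219*u(8, 4) - 118 = 219*(6 + 8) - 118 = 219*14 - 118 = 3066 - 118 = 2948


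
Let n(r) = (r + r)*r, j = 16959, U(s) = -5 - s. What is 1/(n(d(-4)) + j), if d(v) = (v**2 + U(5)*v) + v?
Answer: 1/22367 ≈ 4.4709e-5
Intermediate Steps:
d(v) = v**2 - 9*v (d(v) = (v**2 + (-5 - 1*5)*v) + v = (v**2 + (-5 - 5)*v) + v = (v**2 - 10*v) + v = v**2 - 9*v)
n(r) = 2*r**2 (n(r) = (2*r)*r = 2*r**2)
1/(n(d(-4)) + j) = 1/(2*(-4*(-9 - 4))**2 + 16959) = 1/(2*(-4*(-13))**2 + 16959) = 1/(2*52**2 + 16959) = 1/(2*2704 + 16959) = 1/(5408 + 16959) = 1/22367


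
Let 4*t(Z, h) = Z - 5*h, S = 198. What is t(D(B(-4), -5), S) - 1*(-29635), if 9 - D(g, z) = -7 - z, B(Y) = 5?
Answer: 117561/4 ≈ 29390.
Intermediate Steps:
D(g, z) = 16 + z (D(g, z) = 9 - (-7 - z) = 9 + (7 + z) = 16 + z)
t(Z, h) = -5*h/4 + Z/4 (t(Z, h) = (Z - 5*h)/4 = -5*h/4 + Z/4)
t(D(B(-4), -5), S) - 1*(-29635) = (-5/4*198 + (16 - 5)/4) - 1*(-29635) = (-495/2 + (¼)*11) + 29635 = (-495/2 + 11/4) + 29635 = -979/4 + 29635 = 117561/4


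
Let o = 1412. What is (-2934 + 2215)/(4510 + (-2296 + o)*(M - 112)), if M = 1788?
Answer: 719/1477074 ≈ 0.00048677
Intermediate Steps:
(-2934 + 2215)/(4510 + (-2296 + o)*(M - 112)) = (-2934 + 2215)/(4510 + (-2296 + 1412)*(1788 - 112)) = -719/(4510 - 884*1676) = -719/(4510 - 1481584) = -719/(-1477074) = -719*(-1/1477074) = 719/1477074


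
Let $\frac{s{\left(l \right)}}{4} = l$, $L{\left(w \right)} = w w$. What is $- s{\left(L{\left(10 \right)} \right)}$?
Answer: $-400$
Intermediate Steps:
$L{\left(w \right)} = w^{2}$
$s{\left(l \right)} = 4 l$
$- s{\left(L{\left(10 \right)} \right)} = - 4 \cdot 10^{2} = - 4 \cdot 100 = \left(-1\right) 400 = -400$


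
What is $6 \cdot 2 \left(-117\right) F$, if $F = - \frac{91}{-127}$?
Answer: $- \frac{127764}{127} \approx -1006.0$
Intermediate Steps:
$F = \frac{91}{127}$ ($F = \left(-91\right) \left(- \frac{1}{127}\right) = \frac{91}{127} \approx 0.71654$)
$6 \cdot 2 \left(-117\right) F = 6 \cdot 2 \left(-117\right) \frac{91}{127} = 12 \left(-117\right) \frac{91}{127} = \left(-1404\right) \frac{91}{127} = - \frac{127764}{127}$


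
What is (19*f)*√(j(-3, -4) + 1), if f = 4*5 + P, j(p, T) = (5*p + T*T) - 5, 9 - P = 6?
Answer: 437*I*√3 ≈ 756.91*I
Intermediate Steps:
P = 3 (P = 9 - 1*6 = 9 - 6 = 3)
j(p, T) = -5 + T² + 5*p (j(p, T) = (5*p + T²) - 5 = (T² + 5*p) - 5 = -5 + T² + 5*p)
f = 23 (f = 4*5 + 3 = 20 + 3 = 23)
(19*f)*√(j(-3, -4) + 1) = (19*23)*√((-5 + (-4)² + 5*(-3)) + 1) = 437*√((-5 + 16 - 15) + 1) = 437*√(-4 + 1) = 437*√(-3) = 437*(I*√3) = 437*I*√3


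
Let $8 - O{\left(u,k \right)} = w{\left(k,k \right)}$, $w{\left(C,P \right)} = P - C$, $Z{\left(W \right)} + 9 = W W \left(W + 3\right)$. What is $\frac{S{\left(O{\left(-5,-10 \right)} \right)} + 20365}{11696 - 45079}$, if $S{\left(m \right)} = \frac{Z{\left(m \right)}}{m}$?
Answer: $- \frac{163615}{267064} \approx -0.61264$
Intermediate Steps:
$Z{\left(W \right)} = -9 + W^{2} \left(3 + W\right)$ ($Z{\left(W \right)} = -9 + W W \left(W + 3\right) = -9 + W^{2} \left(3 + W\right)$)
$O{\left(u,k \right)} = 8$ ($O{\left(u,k \right)} = 8 - \left(k - k\right) = 8 - 0 = 8 + 0 = 8$)
$S{\left(m \right)} = \frac{-9 + m^{3} + 3 m^{2}}{m}$
$\frac{S{\left(O{\left(-5,-10 \right)} \right)} + 20365}{11696 - 45079} = \frac{\left(8^{2} - \frac{9}{8} + 3 \cdot 8\right) + 20365}{11696 - 45079} = \frac{\left(64 - \frac{9}{8} + 24\right) + 20365}{-33383} = \left(\left(64 - \frac{9}{8} + 24\right) + 20365\right) \left(- \frac{1}{33383}\right) = \left(\frac{695}{8} + 20365\right) \left(- \frac{1}{33383}\right) = \frac{163615}{8} \left(- \frac{1}{33383}\right) = - \frac{163615}{267064}$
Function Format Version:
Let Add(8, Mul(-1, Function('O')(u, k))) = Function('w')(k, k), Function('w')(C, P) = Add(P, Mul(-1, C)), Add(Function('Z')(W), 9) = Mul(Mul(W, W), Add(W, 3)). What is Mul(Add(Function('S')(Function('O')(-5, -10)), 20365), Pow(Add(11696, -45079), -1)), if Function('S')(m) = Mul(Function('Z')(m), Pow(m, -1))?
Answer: Rational(-163615, 267064) ≈ -0.61264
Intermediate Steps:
Function('Z')(W) = Add(-9, Mul(Pow(W, 2), Add(3, W))) (Function('Z')(W) = Add(-9, Mul(Mul(W, W), Add(W, 3))) = Add(-9, Mul(Pow(W, 2), Add(3, W))))
Function('O')(u, k) = 8 (Function('O')(u, k) = Add(8, Mul(-1, Add(k, Mul(-1, k)))) = Add(8, Mul(-1, 0)) = Add(8, 0) = 8)
Function('S')(m) = Mul(Pow(m, -1), Add(-9, Pow(m, 3), Mul(3, Pow(m, 2)))) (Function('S')(m) = Mul(Add(-9, Pow(m, 3), Mul(3, Pow(m, 2))), Pow(m, -1)) = Mul(Pow(m, -1), Add(-9, Pow(m, 3), Mul(3, Pow(m, 2)))))
Mul(Add(Function('S')(Function('O')(-5, -10)), 20365), Pow(Add(11696, -45079), -1)) = Mul(Add(Add(Pow(8, 2), Mul(-9, Pow(8, -1)), Mul(3, 8)), 20365), Pow(Add(11696, -45079), -1)) = Mul(Add(Add(64, Mul(-9, Rational(1, 8)), 24), 20365), Pow(-33383, -1)) = Mul(Add(Add(64, Rational(-9, 8), 24), 20365), Rational(-1, 33383)) = Mul(Add(Rational(695, 8), 20365), Rational(-1, 33383)) = Mul(Rational(163615, 8), Rational(-1, 33383)) = Rational(-163615, 267064)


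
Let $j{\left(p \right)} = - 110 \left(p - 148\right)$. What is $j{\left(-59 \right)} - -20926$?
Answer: $43696$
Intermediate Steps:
$j{\left(p \right)} = 16280 - 110 p$ ($j{\left(p \right)} = - 110 \left(-148 + p\right) = 16280 - 110 p$)
$j{\left(-59 \right)} - -20926 = \left(16280 - -6490\right) - -20926 = \left(16280 + 6490\right) + 20926 = 22770 + 20926 = 43696$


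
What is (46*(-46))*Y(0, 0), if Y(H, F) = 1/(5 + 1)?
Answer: -1058/3 ≈ -352.67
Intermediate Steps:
Y(H, F) = ⅙ (Y(H, F) = 1/6 = ⅙)
(46*(-46))*Y(0, 0) = (46*(-46))*(⅙) = -2116*⅙ = -1058/3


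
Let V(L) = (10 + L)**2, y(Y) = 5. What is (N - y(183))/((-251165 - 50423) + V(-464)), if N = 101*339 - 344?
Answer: -16945/47736 ≈ -0.35497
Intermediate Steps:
N = 33895 (N = 34239 - 344 = 33895)
(N - y(183))/((-251165 - 50423) + V(-464)) = (33895 - 1*5)/((-251165 - 50423) + (10 - 464)**2) = (33895 - 5)/(-301588 + (-454)**2) = 33890/(-301588 + 206116) = 33890/(-95472) = 33890*(-1/95472) = -16945/47736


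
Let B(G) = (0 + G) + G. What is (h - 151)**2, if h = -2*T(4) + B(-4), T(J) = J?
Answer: 27889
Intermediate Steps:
B(G) = 2*G (B(G) = G + G = 2*G)
h = -16 (h = -2*4 + 2*(-4) = -8 - 8 = -16)
(h - 151)**2 = (-16 - 151)**2 = (-167)**2 = 27889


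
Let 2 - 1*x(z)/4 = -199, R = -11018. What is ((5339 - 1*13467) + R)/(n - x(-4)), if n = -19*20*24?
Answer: 3191/1654 ≈ 1.9293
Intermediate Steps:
n = -9120 (n = -380*24 = -9120)
x(z) = 804 (x(z) = 8 - 4*(-199) = 8 + 796 = 804)
((5339 - 1*13467) + R)/(n - x(-4)) = ((5339 - 1*13467) - 11018)/(-9120 - 1*804) = ((5339 - 13467) - 11018)/(-9120 - 804) = (-8128 - 11018)/(-9924) = -19146*(-1/9924) = 3191/1654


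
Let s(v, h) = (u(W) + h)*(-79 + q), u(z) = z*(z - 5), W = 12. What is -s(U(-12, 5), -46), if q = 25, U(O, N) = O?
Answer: 2052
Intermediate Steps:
u(z) = z*(-5 + z)
s(v, h) = -4536 - 54*h (s(v, h) = (12*(-5 + 12) + h)*(-79 + 25) = (12*7 + h)*(-54) = (84 + h)*(-54) = -4536 - 54*h)
-s(U(-12, 5), -46) = -(-4536 - 54*(-46)) = -(-4536 + 2484) = -1*(-2052) = 2052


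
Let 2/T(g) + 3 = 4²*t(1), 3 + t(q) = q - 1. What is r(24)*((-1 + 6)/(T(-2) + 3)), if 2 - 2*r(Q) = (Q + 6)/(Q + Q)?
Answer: 2805/2416 ≈ 1.1610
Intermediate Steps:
t(q) = -4 + q (t(q) = -3 + (q - 1) = -3 + (-1 + q) = -4 + q)
T(g) = -2/51 (T(g) = 2/(-3 + 4²*(-4 + 1)) = 2/(-3 + 16*(-3)) = 2/(-3 - 48) = 2/(-51) = 2*(-1/51) = -2/51)
r(Q) = 1 - (6 + Q)/(4*Q) (r(Q) = 1 - (Q + 6)/(2*(Q + Q)) = 1 - (6 + Q)/(2*(2*Q)) = 1 - (6 + Q)*1/(2*Q)/2 = 1 - (6 + Q)/(4*Q))
r(24)*((-1 + 6)/(T(-2) + 3)) = ((¾)*(-2 + 24)/24)*((-1 + 6)/(-2/51 + 3)) = ((¾)*(1/24)*22)*(5/(151/51)) = 11*(5*(51/151))/16 = (11/16)*(255/151) = 2805/2416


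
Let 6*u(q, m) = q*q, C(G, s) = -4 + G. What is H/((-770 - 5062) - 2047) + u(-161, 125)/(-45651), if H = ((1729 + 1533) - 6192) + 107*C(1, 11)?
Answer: 686236847/2158105374 ≈ 0.31798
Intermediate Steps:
u(q, m) = q²/6 (u(q, m) = (q*q)/6 = q²/6)
H = -3251 (H = ((1729 + 1533) - 6192) + 107*(-4 + 1) = (3262 - 6192) + 107*(-3) = -2930 - 321 = -3251)
H/((-770 - 5062) - 2047) + u(-161, 125)/(-45651) = -3251/((-770 - 5062) - 2047) + ((⅙)*(-161)²)/(-45651) = -3251/(-5832 - 2047) + ((⅙)*25921)*(-1/45651) = -3251/(-7879) + (25921/6)*(-1/45651) = -3251*(-1/7879) - 25921/273906 = 3251/7879 - 25921/273906 = 686236847/2158105374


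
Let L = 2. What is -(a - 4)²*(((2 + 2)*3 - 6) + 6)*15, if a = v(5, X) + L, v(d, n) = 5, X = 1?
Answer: -1620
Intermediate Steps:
a = 7 (a = 5 + 2 = 7)
-(a - 4)²*(((2 + 2)*3 - 6) + 6)*15 = -(7 - 4)²*(((2 + 2)*3 - 6) + 6)*15 = -3²*((4*3 - 6) + 6)*15 = -9*((12 - 6) + 6)*15 = -9*(6 + 6)*15 = -9*12*15 = -108*15 = -1*1620 = -1620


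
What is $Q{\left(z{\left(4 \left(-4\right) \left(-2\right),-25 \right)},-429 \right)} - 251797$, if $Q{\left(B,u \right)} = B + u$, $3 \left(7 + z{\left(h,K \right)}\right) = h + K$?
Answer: $- \frac{756692}{3} \approx -2.5223 \cdot 10^{5}$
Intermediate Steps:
$z{\left(h,K \right)} = -7 + \frac{K}{3} + \frac{h}{3}$ ($z{\left(h,K \right)} = -7 + \frac{h + K}{3} = -7 + \frac{K + h}{3} = -7 + \left(\frac{K}{3} + \frac{h}{3}\right) = -7 + \frac{K}{3} + \frac{h}{3}$)
$Q{\left(z{\left(4 \left(-4\right) \left(-2\right),-25 \right)},-429 \right)} - 251797 = \left(\left(-7 + \frac{1}{3} \left(-25\right) + \frac{4 \left(-4\right) \left(-2\right)}{3}\right) - 429\right) - 251797 = \left(\left(-7 - \frac{25}{3} + \frac{\left(-16\right) \left(-2\right)}{3}\right) - 429\right) - 251797 = \left(\left(-7 - \frac{25}{3} + \frac{1}{3} \cdot 32\right) - 429\right) - 251797 = \left(\left(-7 - \frac{25}{3} + \frac{32}{3}\right) - 429\right) - 251797 = \left(- \frac{14}{3} - 429\right) - 251797 = - \frac{1301}{3} - 251797 = - \frac{756692}{3}$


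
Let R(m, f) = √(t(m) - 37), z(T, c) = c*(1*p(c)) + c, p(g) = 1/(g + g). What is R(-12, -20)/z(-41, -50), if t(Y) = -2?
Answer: -2*I*√39/99 ≈ -0.12616*I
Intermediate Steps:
p(g) = 1/(2*g)
z(T, c) = ½ + c (z(T, c) = c*(1*(1/(2*c))) + c = c*(1/(2*c)) + c = ½ + c)
R(m, f) = I*√39 (R(m, f) = √(-2 - 37) = √(-39) = I*√39)
R(-12, -20)/z(-41, -50) = (I*√39)/(½ - 50) = (I*√39)/(-99/2) = (I*√39)*(-2/99) = -2*I*√39/99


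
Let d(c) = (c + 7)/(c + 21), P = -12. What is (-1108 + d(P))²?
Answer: 99540529/81 ≈ 1.2289e+6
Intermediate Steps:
d(c) = (7 + c)/(21 + c)
(-1108 + d(P))² = (-1108 + (7 - 12)/(21 - 12))² = (-1108 - 5/9)² = (-9977/9)² = 99540529/81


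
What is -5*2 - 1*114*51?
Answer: -5824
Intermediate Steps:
-5*2 - 1*114*51 = -10 - 114*51 = -10 - 5814 = -5824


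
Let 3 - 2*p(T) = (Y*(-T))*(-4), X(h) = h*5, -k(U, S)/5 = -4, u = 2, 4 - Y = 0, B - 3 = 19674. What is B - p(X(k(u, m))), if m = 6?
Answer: 40951/2 ≈ 20476.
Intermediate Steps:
B = 19677 (B = 3 + 19674 = 19677)
Y = 4 (Y = 4 - 1*0 = 4 + 0 = 4)
k(U, S) = 20 (k(U, S) = -5*(-4) = 20)
X(h) = 5*h
p(T) = 3/2 - 8*T (p(T) = 3/2 - 4*(-T)*(-4)/2 = 3/2 - (-4*T)*(-4)/2 = 3/2 - 8*T)
B - p(X(k(u, m))) = 19677 - (3/2 - 40*20) = 19677 - (3/2 - 8*100) = 19677 - (3/2 - 800) = 19677 - 1*(-1597/2) = 19677 + 1597/2 = 40951/2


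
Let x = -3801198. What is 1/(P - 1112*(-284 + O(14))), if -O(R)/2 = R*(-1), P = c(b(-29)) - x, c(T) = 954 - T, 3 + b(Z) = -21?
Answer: 1/4086848 ≈ 2.4469e-7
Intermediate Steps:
b(Z) = -24 (b(Z) = -3 - 21 = -24)
P = 3802176 (P = (954 - 1*(-24)) - 1*(-3801198) = (954 + 24) + 3801198 = 978 + 3801198 = 3802176)
O(R) = 2*R (O(R) = -2*R*(-1) = -(-2)*R = 2*R)
1/(P - 1112*(-284 + O(14))) = 1/(3802176 - 1112*(-284 + 2*14)) = 1/(3802176 - 1112*(-284 + 28)) = 1/(3802176 - 1112*(-256)) = 1/(3802176 + 284672) = 1/4086848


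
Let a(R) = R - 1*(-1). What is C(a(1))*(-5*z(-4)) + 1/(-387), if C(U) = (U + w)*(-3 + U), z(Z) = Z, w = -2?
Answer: -1/387 ≈ -0.0025840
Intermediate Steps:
a(R) = 1 + R (a(R) = R + 1 = 1 + R)
C(U) = (-3 + U)*(-2 + U) (C(U) = (U - 2)*(-3 + U) = (-2 + U)*(-3 + U) = (-3 + U)*(-2 + U))
C(a(1))*(-5*z(-4)) + 1/(-387) = (6 + (1 + 1)² - 5*(1 + 1))*(-5*(-4)) + 1/(-387) = (6 + 2² - 5*2)*20 - 1/387 = (6 + 4 - 10)*20 - 1/387 = 0*20 - 1/387 = 0 - 1/387 = -1/387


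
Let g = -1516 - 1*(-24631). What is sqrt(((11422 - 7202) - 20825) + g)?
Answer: sqrt(6510) ≈ 80.685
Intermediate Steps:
g = 23115 (g = -1516 + 24631 = 23115)
sqrt(((11422 - 7202) - 20825) + g) = sqrt(((11422 - 7202) - 20825) + 23115) = sqrt((4220 - 20825) + 23115) = sqrt(-16605 + 23115) = sqrt(6510)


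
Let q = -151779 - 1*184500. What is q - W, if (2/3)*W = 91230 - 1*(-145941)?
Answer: -1384071/2 ≈ -6.9204e+5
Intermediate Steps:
W = 711513/2 (W = 3*(91230 - 1*(-145941))/2 = 3*(91230 + 145941)/2 = (3/2)*237171 = 711513/2 ≈ 3.5576e+5)
q = -336279 (q = -151779 - 184500 = -336279)
q - W = -336279 - 1*711513/2 = -336279 - 711513/2 = -1384071/2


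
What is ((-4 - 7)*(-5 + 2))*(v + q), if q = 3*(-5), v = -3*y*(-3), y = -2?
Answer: -1089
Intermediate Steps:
v = -18 (v = -3*(-2)*(-3) = 6*(-3) = -18)
q = -15
((-4 - 7)*(-5 + 2))*(v + q) = ((-4 - 7)*(-5 + 2))*(-18 - 15) = -11*(-3)*(-33) = 33*(-33) = -1089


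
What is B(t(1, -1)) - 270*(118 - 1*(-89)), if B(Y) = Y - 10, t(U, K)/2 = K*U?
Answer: -55902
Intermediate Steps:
t(U, K) = 2*K*U (t(U, K) = 2*(K*U) = 2*K*U)
B(Y) = -10 + Y
B(t(1, -1)) - 270*(118 - 1*(-89)) = (-10 + 2*(-1)*1) - 270*(118 - 1*(-89)) = (-10 - 2) - 270*(118 + 89) = -12 - 270*207 = -12 - 55890 = -55902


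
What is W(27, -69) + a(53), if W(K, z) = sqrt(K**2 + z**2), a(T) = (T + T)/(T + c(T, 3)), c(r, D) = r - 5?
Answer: 106/101 + 3*sqrt(610) ≈ 75.144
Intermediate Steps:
c(r, D) = -5 + r
a(T) = 2*T/(-5 + 2*T) (a(T) = (T + T)/(T + (-5 + T)) = (2*T)/(-5 + 2*T) = 2*T/(-5 + 2*T))
W(27, -69) + a(53) = sqrt(27**2 + (-69)**2) + 2*53/(-5 + 2*53) = sqrt(729 + 4761) + 2*53/(-5 + 106) = sqrt(5490) + 2*53/101 = 3*sqrt(610) + 2*53*(1/101) = 3*sqrt(610) + 106/101 = 106/101 + 3*sqrt(610)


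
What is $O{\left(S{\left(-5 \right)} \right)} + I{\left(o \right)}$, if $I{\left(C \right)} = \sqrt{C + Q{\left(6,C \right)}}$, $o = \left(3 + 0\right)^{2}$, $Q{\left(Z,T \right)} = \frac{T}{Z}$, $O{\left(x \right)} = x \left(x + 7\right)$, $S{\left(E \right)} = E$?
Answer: $-10 + \frac{\sqrt{42}}{2} \approx -6.7596$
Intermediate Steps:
$O{\left(x \right)} = x \left(7 + x\right)$
$o = 9$ ($o = 3^{2} = 9$)
$I{\left(C \right)} = \frac{\sqrt{42} \sqrt{C}}{6}$ ($I{\left(C \right)} = \sqrt{C + \frac{C}{6}} = \sqrt{\frac{7 C}{6}} = \frac{\sqrt{42} \sqrt{C}}{6}$)
$O{\left(S{\left(-5 \right)} \right)} + I{\left(o \right)} = - 5 \left(7 - 5\right) + \frac{\sqrt{42} \sqrt{9}}{6} = \left(-5\right) 2 + \frac{1}{6} \sqrt{42} \cdot 3 = -10 + \frac{\sqrt{42}}{2}$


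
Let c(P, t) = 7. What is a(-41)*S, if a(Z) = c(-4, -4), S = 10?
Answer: 70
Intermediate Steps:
a(Z) = 7
a(-41)*S = 7*10 = 70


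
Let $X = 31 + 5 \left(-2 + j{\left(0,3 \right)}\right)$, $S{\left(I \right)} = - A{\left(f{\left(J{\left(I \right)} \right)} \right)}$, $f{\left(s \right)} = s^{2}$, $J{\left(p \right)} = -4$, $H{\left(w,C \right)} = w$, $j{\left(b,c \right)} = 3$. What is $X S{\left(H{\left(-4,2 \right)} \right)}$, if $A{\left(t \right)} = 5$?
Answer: $-180$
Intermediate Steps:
$S{\left(I \right)} = -5$ ($S{\left(I \right)} = \left(-1\right) 5 = -5$)
$X = 36$ ($X = 31 + 5 \left(-2 + 3\right) = 31 + 5 \cdot 1 = 31 + 5 = 36$)
$X S{\left(H{\left(-4,2 \right)} \right)} = 36 \left(-5\right) = -180$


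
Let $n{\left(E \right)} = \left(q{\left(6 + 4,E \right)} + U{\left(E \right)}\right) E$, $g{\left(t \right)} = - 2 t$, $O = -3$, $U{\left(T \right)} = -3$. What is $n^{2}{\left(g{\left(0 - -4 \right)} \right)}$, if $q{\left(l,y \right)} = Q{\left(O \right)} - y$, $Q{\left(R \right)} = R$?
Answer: $256$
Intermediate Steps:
$q{\left(l,y \right)} = -3 - y$
$n{\left(E \right)} = E \left(-6 - E\right)$ ($n{\left(E \right)} = \left(\left(-3 - E\right) - 3\right) E = \left(-6 - E\right) E = E \left(-6 - E\right)$)
$n^{2}{\left(g{\left(0 - -4 \right)} \right)} = \left(- - 2 \left(0 - -4\right) \left(6 - 2 \left(0 - -4\right)\right)\right)^{2} = \left(- - 2 \left(0 + 4\right) \left(6 - 2 \left(0 + 4\right)\right)\right)^{2} = \left(- \left(-2\right) 4 \left(6 - 8\right)\right)^{2} = \left(\left(-1\right) \left(-8\right) \left(6 - 8\right)\right)^{2} = \left(\left(-1\right) \left(-8\right) \left(-2\right)\right)^{2} = \left(-16\right)^{2} = 256$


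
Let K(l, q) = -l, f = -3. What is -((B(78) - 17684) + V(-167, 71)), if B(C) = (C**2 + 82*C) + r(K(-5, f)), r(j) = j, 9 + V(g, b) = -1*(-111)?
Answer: 5097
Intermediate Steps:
V(g, b) = 102 (V(g, b) = -9 - 1*(-111) = -9 + 111 = 102)
B(C) = 5 + C**2 + 82*C (B(C) = (C**2 + 82*C) - 1*(-5) = (C**2 + 82*C) + 5 = 5 + C**2 + 82*C)
-((B(78) - 17684) + V(-167, 71)) = -(((5 + 78**2 + 82*78) - 17684) + 102) = -(((5 + 6084 + 6396) - 17684) + 102) = -((12485 - 17684) + 102) = -(-5199 + 102) = -1*(-5097) = 5097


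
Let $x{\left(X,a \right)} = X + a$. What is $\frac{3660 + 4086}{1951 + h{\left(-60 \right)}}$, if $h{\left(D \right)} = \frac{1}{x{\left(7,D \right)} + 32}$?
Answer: $\frac{81333}{20485} \approx 3.9704$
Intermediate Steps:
$h{\left(D \right)} = \frac{1}{39 + D}$ ($h{\left(D \right)} = \frac{1}{\left(7 + D\right) + 32} = \frac{1}{39 + D}$)
$\frac{3660 + 4086}{1951 + h{\left(-60 \right)}} = \frac{3660 + 4086}{1951 + \frac{1}{39 - 60}} = \frac{7746}{1951 + \frac{1}{-21}} = \frac{7746}{1951 - \frac{1}{21}} = \frac{7746}{\frac{40970}{21}} = 7746 \cdot \frac{21}{40970} = \frac{81333}{20485}$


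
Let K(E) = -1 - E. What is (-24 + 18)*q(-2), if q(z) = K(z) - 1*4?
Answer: 18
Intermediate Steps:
q(z) = -5 - z (q(z) = (-1 - z) - 1*4 = (-1 - z) - 4 = -5 - z)
(-24 + 18)*q(-2) = (-24 + 18)*(-5 - 1*(-2)) = -6*(-5 + 2) = -6*(-3) = 18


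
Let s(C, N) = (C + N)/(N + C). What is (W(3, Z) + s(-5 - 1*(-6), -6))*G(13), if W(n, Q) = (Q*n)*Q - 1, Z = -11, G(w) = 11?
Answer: 3993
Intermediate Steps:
s(C, N) = 1 (s(C, N) = (C + N)/(C + N) = 1)
W(n, Q) = -1 + n*Q**2 (W(n, Q) = n*Q**2 - 1 = -1 + n*Q**2)
(W(3, Z) + s(-5 - 1*(-6), -6))*G(13) = ((-1 + 3*(-11)**2) + 1)*11 = ((-1 + 3*121) + 1)*11 = ((-1 + 363) + 1)*11 = (362 + 1)*11 = 363*11 = 3993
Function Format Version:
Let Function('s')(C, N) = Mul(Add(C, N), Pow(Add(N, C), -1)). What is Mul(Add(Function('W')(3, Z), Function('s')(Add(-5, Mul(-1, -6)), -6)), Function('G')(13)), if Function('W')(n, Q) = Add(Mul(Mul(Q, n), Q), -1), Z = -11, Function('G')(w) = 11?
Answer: 3993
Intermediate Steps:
Function('s')(C, N) = 1 (Function('s')(C, N) = Mul(Add(C, N), Pow(Add(C, N), -1)) = 1)
Function('W')(n, Q) = Add(-1, Mul(n, Pow(Q, 2))) (Function('W')(n, Q) = Add(Mul(n, Pow(Q, 2)), -1) = Add(-1, Mul(n, Pow(Q, 2))))
Mul(Add(Function('W')(3, Z), Function('s')(Add(-5, Mul(-1, -6)), -6)), Function('G')(13)) = Mul(Add(Add(-1, Mul(3, Pow(-11, 2))), 1), 11) = Mul(Add(Add(-1, Mul(3, 121)), 1), 11) = Mul(Add(Add(-1, 363), 1), 11) = Mul(Add(362, 1), 11) = Mul(363, 11) = 3993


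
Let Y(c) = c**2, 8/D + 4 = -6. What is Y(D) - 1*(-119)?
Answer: 2991/25 ≈ 119.64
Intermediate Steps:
D = -4/5 (D = 8/(-4 - 6) = 8/(-10) = 8*(-1/10) = -4/5 ≈ -0.80000)
Y(D) - 1*(-119) = (-4/5)**2 - 1*(-119) = 16/25 + 119 = 2991/25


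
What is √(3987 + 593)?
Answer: 2*√1145 ≈ 67.676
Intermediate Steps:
√(3987 + 593) = √4580 = 2*√1145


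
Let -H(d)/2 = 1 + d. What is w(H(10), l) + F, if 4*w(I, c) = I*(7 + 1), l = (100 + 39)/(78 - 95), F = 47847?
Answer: 47803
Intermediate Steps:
l = -139/17 (l = 139/(-17) = 139*(-1/17) = -139/17 ≈ -8.1765)
H(d) = -2 - 2*d (H(d) = -2*(1 + d) = -2 - 2*d)
w(I, c) = 2*I (w(I, c) = (I*(7 + 1))/4 = (I*8)/4 = (8*I)/4 = 2*I)
w(H(10), l) + F = 2*(-2 - 2*10) + 47847 = 2*(-2 - 20) + 47847 = 2*(-22) + 47847 = -44 + 47847 = 47803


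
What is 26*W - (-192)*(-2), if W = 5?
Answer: -254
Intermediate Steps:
26*W - (-192)*(-2) = 26*5 - (-192)*(-2) = 130 - 1*384 = 130 - 384 = -254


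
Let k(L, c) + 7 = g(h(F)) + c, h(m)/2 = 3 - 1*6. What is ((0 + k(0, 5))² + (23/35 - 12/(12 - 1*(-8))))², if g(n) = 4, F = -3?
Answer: 20164/1225 ≈ 16.460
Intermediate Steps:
h(m) = -6 (h(m) = 2*(3 - 1*6) = 2*(3 - 6) = 2*(-3) = -6)
k(L, c) = -3 + c (k(L, c) = -7 + (4 + c) = -3 + c)
((0 + k(0, 5))² + (23/35 - 12/(12 - 1*(-8))))² = ((0 + (-3 + 5))² + (23/35 - 12/(12 - 1*(-8))))² = ((0 + 2)² + (23*(1/35) - 12/(12 + 8)))² = (2² + (23/35 - 12/20))² = (4 + (23/35 - 12*1/20))² = (4 + (23/35 - ⅗))² = (4 + 2/35)² = (142/35)² = 20164/1225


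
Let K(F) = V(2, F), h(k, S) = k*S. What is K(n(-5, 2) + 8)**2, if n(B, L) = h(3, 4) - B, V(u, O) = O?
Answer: 625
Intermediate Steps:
h(k, S) = S*k
n(B, L) = 12 - B (n(B, L) = 4*3 - B = 12 - B)
K(F) = F
K(n(-5, 2) + 8)**2 = ((12 - 1*(-5)) + 8)**2 = ((12 + 5) + 8)**2 = (17 + 8)**2 = 25**2 = 625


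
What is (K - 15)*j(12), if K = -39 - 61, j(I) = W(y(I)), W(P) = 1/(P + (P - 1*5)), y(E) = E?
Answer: -115/19 ≈ -6.0526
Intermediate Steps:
W(P) = 1/(-5 + 2*P) (W(P) = 1/(P + (P - 5)) = 1/(P + (-5 + P)) = 1/(-5 + 2*P))
j(I) = 1/(-5 + 2*I)
K = -100
(K - 15)*j(12) = (-100 - 15)/(-5 + 2*12) = -115/(-5 + 24) = -115/19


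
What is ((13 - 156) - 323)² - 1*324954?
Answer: -107798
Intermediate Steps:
((13 - 156) - 323)² - 1*324954 = (-143 - 323)² - 324954 = (-466)² - 324954 = 217156 - 324954 = -107798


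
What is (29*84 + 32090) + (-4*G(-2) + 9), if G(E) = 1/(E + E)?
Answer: 34536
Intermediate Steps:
G(E) = 1/(2*E)
(29*84 + 32090) + (-4*G(-2) + 9) = (29*84 + 32090) + (-2/(-2) + 9) = (2436 + 32090) + (-2*(-1)/2 + 9) = 34526 + (-4*(-¼) + 9) = 34526 + (1 + 9) = 34526 + 10 = 34536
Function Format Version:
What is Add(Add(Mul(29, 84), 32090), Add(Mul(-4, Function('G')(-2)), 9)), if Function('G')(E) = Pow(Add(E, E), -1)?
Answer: 34536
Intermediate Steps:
Function('G')(E) = Mul(Rational(1, 2), Pow(E, -1)) (Function('G')(E) = Pow(Mul(2, E), -1) = Mul(Rational(1, 2), Pow(E, -1)))
Add(Add(Mul(29, 84), 32090), Add(Mul(-4, Function('G')(-2)), 9)) = Add(Add(Mul(29, 84), 32090), Add(Mul(-4, Mul(Rational(1, 2), Pow(-2, -1))), 9)) = Add(Add(2436, 32090), Add(Mul(-4, Mul(Rational(1, 2), Rational(-1, 2))), 9)) = Add(34526, Add(Mul(-4, Rational(-1, 4)), 9)) = Add(34526, Add(1, 9)) = Add(34526, 10) = 34536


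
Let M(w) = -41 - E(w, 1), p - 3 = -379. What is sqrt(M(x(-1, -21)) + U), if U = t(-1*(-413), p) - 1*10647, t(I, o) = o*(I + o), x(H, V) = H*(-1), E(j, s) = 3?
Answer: I*sqrt(24603) ≈ 156.85*I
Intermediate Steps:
p = -376 (p = 3 - 379 = -376)
x(H, V) = -H
M(w) = -44 (M(w) = -41 - 1*3 = -41 - 3 = -44)
U = -24559 (U = -376*(-1*(-413) - 376) - 1*10647 = -376*(413 - 376) - 10647 = -376*37 - 10647 = -13912 - 10647 = -24559)
sqrt(M(x(-1, -21)) + U) = sqrt(-44 - 24559) = sqrt(-24603) = I*sqrt(24603)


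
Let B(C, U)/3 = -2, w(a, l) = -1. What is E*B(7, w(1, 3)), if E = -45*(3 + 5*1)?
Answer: 2160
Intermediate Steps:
B(C, U) = -6 (B(C, U) = 3*(-2) = -6)
E = -360 (E = -45*(3 + 5) = -45*8 = -360)
E*B(7, w(1, 3)) = -360*(-6) = 2160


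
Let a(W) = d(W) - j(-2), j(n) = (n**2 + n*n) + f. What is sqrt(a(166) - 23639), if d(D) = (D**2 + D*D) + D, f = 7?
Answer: 2*sqrt(7906) ≈ 177.83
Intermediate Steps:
d(D) = D + 2*D**2 (d(D) = (D**2 + D**2) + D = 2*D**2 + D = D + 2*D**2)
j(n) = 7 + 2*n**2 (j(n) = (n**2 + n*n) + 7 = (n**2 + n**2) + 7 = 2*n**2 + 7 = 7 + 2*n**2)
a(W) = -15 + W*(1 + 2*W) (a(W) = W*(1 + 2*W) - (7 + 2*(-2)**2) = W*(1 + 2*W) - (7 + 2*4) = W*(1 + 2*W) - (7 + 8) = W*(1 + 2*W) - 1*15 = W*(1 + 2*W) - 15 = -15 + W*(1 + 2*W))
sqrt(a(166) - 23639) = sqrt((-15 + 166*(1 + 2*166)) - 23639) = sqrt((-15 + 166*(1 + 332)) - 23639) = sqrt((-15 + 166*333) - 23639) = sqrt((-15 + 55278) - 23639) = sqrt(55263 - 23639) = sqrt(31624) = 2*sqrt(7906)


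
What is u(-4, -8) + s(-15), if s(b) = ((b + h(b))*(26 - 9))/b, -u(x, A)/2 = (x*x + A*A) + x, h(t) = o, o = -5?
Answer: -388/3 ≈ -129.33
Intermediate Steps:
h(t) = -5
u(x, A) = -2*x - 2*A**2 - 2*x**2 (u(x, A) = -2*((x*x + A*A) + x) = -2*((x**2 + A**2) + x) = -2*((A**2 + x**2) + x) = -2*(x + A**2 + x**2) = -2*x - 2*A**2 - 2*x**2)
s(b) = (-85 + 17*b)/b (s(b) = ((b - 5)*(26 - 9))/b = ((-5 + b)*17)/b = (-85 + 17*b)/b)
u(-4, -8) + s(-15) = (-2*(-4) - 2*(-8)**2 - 2*(-4)**2) + (17 - 85/(-15)) = (8 - 2*64 - 2*16) + (17 - 85*(-1/15)) = (8 - 128 - 32) + (17 + 17/3) = -152 + 68/3 = -388/3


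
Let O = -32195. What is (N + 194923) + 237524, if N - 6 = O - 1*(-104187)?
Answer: 504445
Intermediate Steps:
N = 71998 (N = 6 + (-32195 - 1*(-104187)) = 6 + (-32195 + 104187) = 6 + 71992 = 71998)
(N + 194923) + 237524 = (71998 + 194923) + 237524 = 266921 + 237524 = 504445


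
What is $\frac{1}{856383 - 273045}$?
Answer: $\frac{1}{583338} \approx 1.7143 \cdot 10^{-6}$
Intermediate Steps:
$\frac{1}{856383 - 273045} = \frac{1}{583338}$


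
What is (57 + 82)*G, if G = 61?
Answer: 8479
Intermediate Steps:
(57 + 82)*G = (57 + 82)*61 = 139*61 = 8479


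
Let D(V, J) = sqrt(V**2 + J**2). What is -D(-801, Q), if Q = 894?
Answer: -3*sqrt(160093) ≈ -1200.3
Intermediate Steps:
D(V, J) = sqrt(J**2 + V**2)
-D(-801, Q) = -sqrt(894**2 + (-801)**2) = -sqrt(799236 + 641601) = -sqrt(1440837) = -3*sqrt(160093)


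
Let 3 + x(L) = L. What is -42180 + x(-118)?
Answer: -42301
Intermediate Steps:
x(L) = -3 + L
-42180 + x(-118) = -42180 + (-3 - 118) = -42180 - 121 = -42301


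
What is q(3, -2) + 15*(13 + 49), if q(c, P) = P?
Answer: 928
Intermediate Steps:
q(3, -2) + 15*(13 + 49) = -2 + 15*(13 + 49) = -2 + 15*62 = -2 + 930 = 928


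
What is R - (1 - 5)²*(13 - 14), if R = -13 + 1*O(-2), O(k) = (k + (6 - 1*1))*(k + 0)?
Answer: -3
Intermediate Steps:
O(k) = k*(5 + k) (O(k) = (k + (6 - 1))*k = (k + 5)*k = (5 + k)*k = k*(5 + k))
R = -19 (R = -13 + 1*(-2*(5 - 2)) = -13 + 1*(-2*3) = -13 + 1*(-6) = -13 - 6 = -19)
R - (1 - 5)²*(13 - 14) = -19 - (1 - 5)²*(13 - 14) = -19 - (-4)²*(-1) = -19 - 16*(-1) = -19 - 1*(-16) = -19 + 16 = -3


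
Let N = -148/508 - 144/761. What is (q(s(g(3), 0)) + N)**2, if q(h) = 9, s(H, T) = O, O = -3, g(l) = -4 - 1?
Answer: 677951330884/9340642609 ≈ 72.581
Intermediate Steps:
g(l) = -5
s(H, T) = -3
N = -46445/96647 (N = -148*1/508 - 144*1/761 = -37/127 - 144/761 = -46445/96647 ≈ -0.48056)
(q(s(g(3), 0)) + N)**2 = (9 - 46445/96647)**2 = (823378/96647)**2 = 677951330884/9340642609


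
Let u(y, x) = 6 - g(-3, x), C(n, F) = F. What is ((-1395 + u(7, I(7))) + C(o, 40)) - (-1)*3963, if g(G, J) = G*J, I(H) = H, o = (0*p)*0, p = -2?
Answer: 2635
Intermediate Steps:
o = 0 (o = (0*(-2))*0 = 0*0 = 0)
u(y, x) = 6 + 3*x (u(y, x) = 6 - (-3)*x = 6 + 3*x)
((-1395 + u(7, I(7))) + C(o, 40)) - (-1)*3963 = ((-1395 + (6 + 3*7)) + 40) - (-1)*3963 = ((-1395 + (6 + 21)) + 40) - 1*(-3963) = ((-1395 + 27) + 40) + 3963 = (-1368 + 40) + 3963 = -1328 + 3963 = 2635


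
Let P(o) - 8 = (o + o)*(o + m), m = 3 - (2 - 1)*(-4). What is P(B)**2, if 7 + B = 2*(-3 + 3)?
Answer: 64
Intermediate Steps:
m = 7 (m = 3 - (-4) = 3 - 1*(-4) = 3 + 4 = 7)
B = -7 (B = -7 + 2*(-3 + 3) = -7 + 2*0 = -7 + 0 = -7)
P(o) = 8 + 2*o*(7 + o) (P(o) = 8 + (o + o)*(o + 7) = 8 + (2*o)*(7 + o) = 8 + 2*o*(7 + o))
P(B)**2 = (8 + 2*(-7)**2 + 14*(-7))**2 = (8 + 2*49 - 98)**2 = (8 + 98 - 98)**2 = 8**2 = 64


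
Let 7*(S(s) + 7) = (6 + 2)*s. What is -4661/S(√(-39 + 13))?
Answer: 1598723/4065 + 261016*I*√26/4065 ≈ 393.29 + 327.41*I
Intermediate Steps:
S(s) = -7 + 8*s/7 (S(s) = -7 + ((6 + 2)*s)/7 = -7 + (8*s)/7 = -7 + 8*s/7)
-4661/S(√(-39 + 13)) = -4661/(-7 + 8*√(-39 + 13)/7) = -4661/(-7 + 8*√(-26)/7) = -4661/(-7 + 8*(I*√26)/7) = -4661/(-7 + 8*I*√26/7)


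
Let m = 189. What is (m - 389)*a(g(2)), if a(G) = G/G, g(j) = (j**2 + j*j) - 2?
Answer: -200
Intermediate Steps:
g(j) = -2 + 2*j**2 (g(j) = (j**2 + j**2) - 2 = 2*j**2 - 2 = -2 + 2*j**2)
a(G) = 1
(m - 389)*a(g(2)) = (189 - 389)*1 = -200*1 = -200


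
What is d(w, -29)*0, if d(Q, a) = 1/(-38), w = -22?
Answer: 0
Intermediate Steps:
d(Q, a) = -1/38
d(w, -29)*0 = -1/38*0 = 0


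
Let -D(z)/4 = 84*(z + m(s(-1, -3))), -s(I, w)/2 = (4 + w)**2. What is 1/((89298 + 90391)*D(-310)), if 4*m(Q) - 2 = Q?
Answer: 1/18716406240 ≈ 5.3429e-11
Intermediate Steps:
s(I, w) = -2*(4 + w)**2
m(Q) = 1/2 + Q/4
D(z) = -336*z (D(z) = -336*(z + (1/2 + (-2*(4 - 3)**2)/4)) = -336*(z + (1/2 + (-2*1**2)/4)) = -336*(z + (1/2 + (-2*1)/4)) = -336*(z + (1/2 + (1/4)*(-2))) = -336*(z + (1/2 - 1/2)) = -336*(z + 0) = -336*z)
1/((89298 + 90391)*D(-310)) = 1/((89298 + 90391)*((-336*(-310)))) = 1/(179689*104160) = (1/179689)*(1/104160) = 1/18716406240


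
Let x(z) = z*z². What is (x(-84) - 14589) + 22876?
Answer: -584417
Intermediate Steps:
x(z) = z³
(x(-84) - 14589) + 22876 = ((-84)³ - 14589) + 22876 = (-592704 - 14589) + 22876 = -607293 + 22876 = -584417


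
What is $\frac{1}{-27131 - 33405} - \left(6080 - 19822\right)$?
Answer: $\frac{831885711}{60536} \approx 13742.0$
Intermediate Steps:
$\frac{1}{-27131 - 33405} - \left(6080 - 19822\right) = \frac{1}{-60536} - -13742 = - \frac{1}{60536} + 13742 = \frac{831885711}{60536}$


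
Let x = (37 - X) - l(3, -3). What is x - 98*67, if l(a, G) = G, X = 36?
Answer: -6562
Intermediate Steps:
x = 4 (x = (37 - 1*36) - 1*(-3) = (37 - 36) + 3 = 1 + 3 = 4)
x - 98*67 = 4 - 98*67 = 4 - 6566 = -6562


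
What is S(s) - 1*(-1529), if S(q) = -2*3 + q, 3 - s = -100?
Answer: 1626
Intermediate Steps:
s = 103 (s = 3 - 1*(-100) = 3 + 100 = 103)
S(q) = -6 + q
S(s) - 1*(-1529) = (-6 + 103) - 1*(-1529) = 97 + 1529 = 1626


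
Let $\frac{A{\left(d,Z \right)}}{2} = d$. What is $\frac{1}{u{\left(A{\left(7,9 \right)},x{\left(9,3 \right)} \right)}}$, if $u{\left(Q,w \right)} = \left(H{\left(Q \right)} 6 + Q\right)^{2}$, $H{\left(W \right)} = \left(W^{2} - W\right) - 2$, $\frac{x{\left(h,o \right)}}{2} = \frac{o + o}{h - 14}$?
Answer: $\frac{1}{1196836} \approx 8.3554 \cdot 10^{-7}$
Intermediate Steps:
$x{\left(h,o \right)} = \frac{4 o}{-14 + h}$ ($x{\left(h,o \right)} = 2 \frac{o + o}{h - 14} = 2 \frac{2 o}{-14 + h} = \frac{4 o}{-14 + h}$)
$H{\left(W \right)} = -2 + W^{2} - W$
$A{\left(d,Z \right)} = 2 d$
$u{\left(Q,w \right)} = \left(-12 - 5 Q + 6 Q^{2}\right)^{2}$ ($u{\left(Q,w \right)} = \left(\left(-2 + Q^{2} - Q\right) 6 + Q\right)^{2} = \left(\left(-12 - 6 Q + 6 Q^{2}\right) + Q\right)^{2} = \left(-12 - 5 Q + 6 Q^{2}\right)^{2}$)
$\frac{1}{u{\left(A{\left(7,9 \right)},x{\left(9,3 \right)} \right)}} = \frac{1}{\left(-12 - 5 \cdot 2 \cdot 7 + 6 \left(2 \cdot 7\right)^{2}\right)^{2}} = \frac{1}{\left(-12 - 70 + 6 \cdot 14^{2}\right)^{2}} = \frac{1}{\left(-12 - 70 + 6 \cdot 196\right)^{2}} = \frac{1}{\left(-12 - 70 + 1176\right)^{2}} = \frac{1}{1094^{2}} = \frac{1}{1196836}$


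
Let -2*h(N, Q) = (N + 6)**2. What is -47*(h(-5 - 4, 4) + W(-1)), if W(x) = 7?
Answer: -235/2 ≈ -117.50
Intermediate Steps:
h(N, Q) = -(6 + N)**2/2 (h(N, Q) = -(N + 6)**2/2 = -(6 + N)**2/2)
-47*(h(-5 - 4, 4) + W(-1)) = -47*(-(6 + (-5 - 4))**2/2 + 7) = -47*(-(6 - 9)**2/2 + 7) = -47*(-1/2*(-3)**2 + 7) = -47*(-1/2*9 + 7) = -47*(-9/2 + 7) = -47*5/2 = -235/2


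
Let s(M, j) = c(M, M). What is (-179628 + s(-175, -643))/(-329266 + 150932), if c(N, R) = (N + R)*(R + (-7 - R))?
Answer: 88589/89167 ≈ 0.99352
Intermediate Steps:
c(N, R) = -7*N - 7*R (c(N, R) = (N + R)*(-7) = -7*N - 7*R)
s(M, j) = -14*M (s(M, j) = -7*M - 7*M = -14*M)
(-179628 + s(-175, -643))/(-329266 + 150932) = (-179628 - 14*(-175))/(-329266 + 150932) = (-179628 + 2450)/(-178334) = -177178*(-1/178334) = 88589/89167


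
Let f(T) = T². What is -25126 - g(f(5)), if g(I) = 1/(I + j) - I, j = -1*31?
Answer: -150605/6 ≈ -25101.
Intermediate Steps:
j = -31
g(I) = 1/(-31 + I) - I (g(I) = 1/(I - 31) - I = 1/(-31 + I) - I)
-25126 - g(f(5)) = -25126 - (1 - (5²)² + 31*5²)/(-31 + 5²) = -25126 - (1 - 1*25² + 31*25)/(-31 + 25) = -25126 - (1 - 1*625 + 775)/(-6) = -25126 - (-1)*(1 - 625 + 775)/6 = -25126 - (-1)*151/6 = -25126 - 1*(-151/6) = -25126 + 151/6 = -150605/6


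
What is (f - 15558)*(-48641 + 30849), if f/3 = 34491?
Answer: -1564183680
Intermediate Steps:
f = 103473 (f = 3*34491 = 103473)
(f - 15558)*(-48641 + 30849) = (103473 - 15558)*(-48641 + 30849) = 87915*(-17792) = -1564183680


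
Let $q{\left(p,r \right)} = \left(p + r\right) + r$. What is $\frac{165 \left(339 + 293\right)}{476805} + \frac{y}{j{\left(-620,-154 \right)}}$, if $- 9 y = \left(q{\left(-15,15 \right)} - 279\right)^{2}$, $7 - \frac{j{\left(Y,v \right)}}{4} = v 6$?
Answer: $- \frac{414040}{222509} \approx -1.8608$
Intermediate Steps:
$q{\left(p,r \right)} = p + 2 r$
$j{\left(Y,v \right)} = 28 - 24 v$ ($j{\left(Y,v \right)} = 28 - 4 v 6 = 28 - 4 \cdot 6 v = 28 - 24 v$)
$y = -7744$ ($y = - \frac{\left(\left(-15 + 2 \cdot 15\right) - 279\right)^{2}}{9} = - \frac{\left(\left(-15 + 30\right) - 279\right)^{2}}{9} = - \frac{\left(15 - 279\right)^{2}}{9} = - \frac{\left(-264\right)^{2}}{9} = \left(- \frac{1}{9}\right) 69696 = -7744$)
$\frac{165 \left(339 + 293\right)}{476805} + \frac{y}{j{\left(-620,-154 \right)}} = \frac{165 \left(339 + 293\right)}{476805} - \frac{7744}{28 - -3696} = 165 \cdot 632 \cdot \frac{1}{476805} - \frac{7744}{28 + 3696} = 104280 \cdot \frac{1}{476805} - \frac{7744}{3724} = \frac{6952}{31787} - \frac{1936}{931} = - \frac{414040}{222509}$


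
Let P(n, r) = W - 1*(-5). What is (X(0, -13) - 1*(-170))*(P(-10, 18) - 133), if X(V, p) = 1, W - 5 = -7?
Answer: -22230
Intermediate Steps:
W = -2 (W = 5 - 7 = -2)
P(n, r) = 3 (P(n, r) = -2 - 1*(-5) = -2 + 5 = 3)
(X(0, -13) - 1*(-170))*(P(-10, 18) - 133) = (1 - 1*(-170))*(3 - 133) = (1 + 170)*(-130) = 171*(-130) = -22230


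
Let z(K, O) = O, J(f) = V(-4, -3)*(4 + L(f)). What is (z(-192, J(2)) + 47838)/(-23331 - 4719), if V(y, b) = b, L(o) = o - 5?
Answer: -3189/1870 ≈ -1.7053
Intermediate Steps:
L(o) = -5 + o
J(f) = 3 - 3*f (J(f) = -3*(4 + (-5 + f)) = -3*(-1 + f) = 3 - 3*f)
(z(-192, J(2)) + 47838)/(-23331 - 4719) = ((3 - 3*2) + 47838)/(-23331 - 4719) = ((3 - 6) + 47838)/(-28050) = (-3 + 47838)*(-1/28050) = 47835*(-1/28050) = -3189/1870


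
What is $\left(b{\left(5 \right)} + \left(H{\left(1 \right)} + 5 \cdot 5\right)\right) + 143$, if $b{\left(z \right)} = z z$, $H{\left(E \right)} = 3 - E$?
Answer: $195$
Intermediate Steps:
$b{\left(z \right)} = z^{2}$
$\left(b{\left(5 \right)} + \left(H{\left(1 \right)} + 5 \cdot 5\right)\right) + 143 = \left(5^{2} + \left(\left(3 - 1\right) + 5 \cdot 5\right)\right) + 143 = \left(25 + \left(\left(3 - 1\right) + 25\right)\right) + 143 = \left(25 + \left(2 + 25\right)\right) + 143 = \left(25 + 27\right) + 143 = 52 + 143 = 195$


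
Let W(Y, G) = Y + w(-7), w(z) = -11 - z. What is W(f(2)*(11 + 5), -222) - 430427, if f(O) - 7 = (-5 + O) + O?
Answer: -430335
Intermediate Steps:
f(O) = 2 + 2*O (f(O) = 7 + ((-5 + O) + O) = 7 + (-5 + 2*O) = 2 + 2*O)
W(Y, G) = -4 + Y (W(Y, G) = Y + (-11 - 1*(-7)) = Y + (-11 + 7) = Y - 4 = -4 + Y)
W(f(2)*(11 + 5), -222) - 430427 = (-4 + (2 + 2*2)*(11 + 5)) - 430427 = (-4 + (2 + 4)*16) - 430427 = (-4 + 6*16) - 430427 = (-4 + 96) - 430427 = 92 - 430427 = -430335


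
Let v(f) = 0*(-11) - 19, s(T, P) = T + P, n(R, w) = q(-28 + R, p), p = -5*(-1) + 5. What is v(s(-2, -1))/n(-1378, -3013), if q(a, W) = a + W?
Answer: 19/1396 ≈ 0.013610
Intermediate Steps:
p = 10 (p = 5 + 5 = 10)
q(a, W) = W + a
n(R, w) = -18 + R (n(R, w) = 10 + (-28 + R) = -18 + R)
s(T, P) = P + T
v(f) = -19 (v(f) = 0 - 19 = -19)
v(s(-2, -1))/n(-1378, -3013) = -19/(-18 - 1378) = -19/(-1396) = -19*(-1/1396) = 19/1396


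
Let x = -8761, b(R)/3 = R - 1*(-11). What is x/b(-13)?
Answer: 8761/6 ≈ 1460.2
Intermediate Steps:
b(R) = 33 + 3*R (b(R) = 3*(R - 1*(-11)) = 3*(R + 11) = 3*(11 + R) = 33 + 3*R)
x/b(-13) = -8761/(33 + 3*(-13)) = -8761/(33 - 39) = -8761/(-6) = -8761*(-⅙) = 8761/6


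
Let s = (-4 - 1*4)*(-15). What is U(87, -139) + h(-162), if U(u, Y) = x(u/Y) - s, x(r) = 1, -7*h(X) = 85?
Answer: -918/7 ≈ -131.14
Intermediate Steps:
h(X) = -85/7 (h(X) = -1/7*85 = -85/7)
s = 120 (s = (-4 - 4)*(-15) = -8*(-15) = 120)
U(u, Y) = -119 (U(u, Y) = 1 - 1*120 = 1 - 120 = -119)
U(87, -139) + h(-162) = -119 - 85/7 = -918/7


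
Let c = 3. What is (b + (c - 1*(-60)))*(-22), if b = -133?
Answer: 1540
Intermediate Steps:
(b + (c - 1*(-60)))*(-22) = (-133 + (3 - 1*(-60)))*(-22) = (-133 + (3 + 60))*(-22) = (-133 + 63)*(-22) = -70*(-22) = 1540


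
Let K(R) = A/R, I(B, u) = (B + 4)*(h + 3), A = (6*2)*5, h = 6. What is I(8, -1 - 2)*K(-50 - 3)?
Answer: -6480/53 ≈ -122.26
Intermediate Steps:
A = 60 (A = 12*5 = 60)
I(B, u) = 36 + 9*B (I(B, u) = (B + 4)*(6 + 3) = (4 + B)*9 = 36 + 9*B)
K(R) = 60/R
I(8, -1 - 2)*K(-50 - 3) = (36 + 9*8)*(60/(-50 - 3)) = (36 + 72)*(60/(-53)) = 108*(60*(-1/53)) = 108*(-60/53) = -6480/53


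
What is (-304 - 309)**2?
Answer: 375769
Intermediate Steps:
(-304 - 309)**2 = (-613)**2 = 375769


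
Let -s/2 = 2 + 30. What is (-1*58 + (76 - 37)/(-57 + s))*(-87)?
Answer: 613959/121 ≈ 5074.0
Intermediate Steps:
s = -64 (s = -2*(2 + 30) = -2*32 = -64)
(-1*58 + (76 - 37)/(-57 + s))*(-87) = (-1*58 + (76 - 37)/(-57 - 64))*(-87) = (-58 + 39/(-121))*(-87) = (-58 + 39*(-1/121))*(-87) = (-58 - 39/121)*(-87) = -7057/121*(-87) = 613959/121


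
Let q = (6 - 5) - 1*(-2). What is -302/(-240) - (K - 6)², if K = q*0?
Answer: -4169/120 ≈ -34.742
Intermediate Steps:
q = 3 (q = 1 + 2 = 3)
K = 0 (K = 3*0 = 0)
-302/(-240) - (K - 6)² = -302/(-240) - (0 - 6)² = -302*(-1/240) - 1*(-6)² = 151/120 - 1*36 = 151/120 - 36 = -4169/120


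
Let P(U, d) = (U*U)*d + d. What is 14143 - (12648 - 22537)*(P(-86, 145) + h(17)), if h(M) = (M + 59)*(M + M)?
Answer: 10632162604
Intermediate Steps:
P(U, d) = d + d*U² (P(U, d) = U²*d + d = d*U² + d = d + d*U²)
h(M) = 2*M*(59 + M) (h(M) = (59 + M)*(2*M) = 2*M*(59 + M))
14143 - (12648 - 22537)*(P(-86, 145) + h(17)) = 14143 - (12648 - 22537)*(145*(1 + (-86)²) + 2*17*(59 + 17)) = 14143 - (-9889)*(145*(1 + 7396) + 2*17*76) = 14143 - (-9889)*(145*7397 + 2584) = 14143 - (-9889)*(1072565 + 2584) = 14143 - (-9889)*1075149 = 14143 - 1*(-10632148461) = 14143 + 10632148461 = 10632162604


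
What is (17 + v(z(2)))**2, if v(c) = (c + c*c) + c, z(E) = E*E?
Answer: 1681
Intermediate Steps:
z(E) = E**2
v(c) = c**2 + 2*c (v(c) = (c + c**2) + c = c**2 + 2*c)
(17 + v(z(2)))**2 = (17 + 2**2*(2 + 2**2))**2 = (17 + 4*(2 + 4))**2 = (17 + 4*6)**2 = (17 + 24)**2 = 41**2 = 1681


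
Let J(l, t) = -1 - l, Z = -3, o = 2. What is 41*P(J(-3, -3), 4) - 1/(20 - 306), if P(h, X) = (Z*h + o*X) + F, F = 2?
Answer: 46905/286 ≈ 164.00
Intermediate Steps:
P(h, X) = 2 - 3*h + 2*X (P(h, X) = (-3*h + 2*X) + 2 = 2 - 3*h + 2*X)
41*P(J(-3, -3), 4) - 1/(20 - 306) = 41*(2 - 3*(-1 - 1*(-3)) + 2*4) - 1/(20 - 306) = 41*(2 - 3*(-1 + 3) + 8) - 1/(-286) = 41*(2 - 3*2 + 8) - 1*(-1/286) = 41*(2 - 6 + 8) + 1/286 = 41*4 + 1/286 = 164 + 1/286 = 46905/286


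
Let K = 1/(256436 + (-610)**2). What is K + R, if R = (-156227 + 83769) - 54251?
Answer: -79641168023/628536 ≈ -1.2671e+5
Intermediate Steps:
K = 1/628536 (K = 1/(256436 + 372100) = 1/628536 ≈ 1.5910e-6)
R = -126709 (R = -72458 - 54251 = -126709)
K + R = 1/628536 - 126709 = -79641168023/628536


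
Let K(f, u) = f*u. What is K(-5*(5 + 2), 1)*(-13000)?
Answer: 455000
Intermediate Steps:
K(-5*(5 + 2), 1)*(-13000) = (-5*(5 + 2)*1)*(-13000) = (-5*7*1)*(-13000) = -35*1*(-13000) = -35*(-13000) = 455000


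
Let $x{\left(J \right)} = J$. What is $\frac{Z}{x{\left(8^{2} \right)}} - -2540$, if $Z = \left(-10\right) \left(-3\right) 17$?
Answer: $\frac{81535}{32} \approx 2548.0$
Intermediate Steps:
$Z = 510$ ($Z = 30 \cdot 17 = 510$)
$\frac{Z}{x{\left(8^{2} \right)}} - -2540 = \frac{510}{8^{2}} - -2540 = \frac{510}{64} + 2540 = 510 \cdot \frac{1}{64} + 2540 = \frac{255}{32} + 2540 = \frac{81535}{32}$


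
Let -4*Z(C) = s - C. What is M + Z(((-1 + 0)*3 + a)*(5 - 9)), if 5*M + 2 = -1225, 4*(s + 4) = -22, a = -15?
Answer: -9001/40 ≈ -225.02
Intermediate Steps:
s = -19/2 (s = -4 + (1/4)*(-22) = -4 - 11/2 = -19/2 ≈ -9.5000)
Z(C) = 19/8 + C/4 (Z(C) = -(-19/2 - C)/4 = 19/8 + C/4)
M = -1227/5 (M = -2/5 + (1/5)*(-1225) = -2/5 - 245 = -1227/5 ≈ -245.40)
M + Z(((-1 + 0)*3 + a)*(5 - 9)) = -1227/5 + (19/8 + (((-1 + 0)*3 - 15)*(5 - 9))/4) = -1227/5 + (19/8 + ((-1*3 - 15)*(-4))/4) = -1227/5 + (19/8 + ((-3 - 15)*(-4))/4) = -1227/5 + (19/8 + (-18*(-4))/4) = -1227/5 + (19/8 + (1/4)*72) = -1227/5 + (19/8 + 18) = -1227/5 + 163/8 = -9001/40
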